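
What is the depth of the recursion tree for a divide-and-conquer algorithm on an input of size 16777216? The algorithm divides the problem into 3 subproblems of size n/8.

For divide and conquer with division factor 8:

Problem sizes at each level:
Level 0: 16777216
Level 1: 2097152
Level 2: 262144
Level 3: 32768
Level 4: 4096
Level 5: 512
Level 6: 64
Level 7: 8
Level 8: 1

The root is level 0 and the size-1 base case is level 8 (the tree spans levels 0 through 8, i.e. 9 levels counting the root), so the depth is the number of divisions: log_8(16777216) = 8

The recursion tree depth is log_8(16777216) = 8. At each level, the problem size is divided by 8, so it takes 8 divisions to reduce to a base case of size 1. The algorithm makes 3 recursive calls at each level.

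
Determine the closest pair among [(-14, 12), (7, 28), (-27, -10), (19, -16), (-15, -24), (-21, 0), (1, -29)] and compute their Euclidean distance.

Computing all pairwise distances among 7 points:

d((-14, 12), (7, 28)) = 26.4008
d((-14, 12), (-27, -10)) = 25.5539
d((-14, 12), (19, -16)) = 43.2782
d((-14, 12), (-15, -24)) = 36.0139
d((-14, 12), (-21, 0)) = 13.8924
d((-14, 12), (1, -29)) = 43.6578
d((7, 28), (-27, -10)) = 50.9902
d((7, 28), (19, -16)) = 45.607
d((7, 28), (-15, -24)) = 56.4624
d((7, 28), (-21, 0)) = 39.598
d((7, 28), (1, -29)) = 57.3149
d((-27, -10), (19, -16)) = 46.3897
d((-27, -10), (-15, -24)) = 18.4391
d((-27, -10), (-21, 0)) = 11.6619 <-- minimum
d((-27, -10), (1, -29)) = 33.8378
d((19, -16), (-15, -24)) = 34.9285
d((19, -16), (-21, 0)) = 43.0813
d((19, -16), (1, -29)) = 22.2036
d((-15, -24), (-21, 0)) = 24.7386
d((-15, -24), (1, -29)) = 16.7631
d((-21, 0), (1, -29)) = 36.4005

Closest pair: (-27, -10) and (-21, 0) with distance 11.6619

The closest pair is (-27, -10) and (-21, 0) with Euclidean distance 11.6619. For 7 points, brute-force pairwise comparison is shown above. For large n, the divide-and-conquer algorithm (sort by x, recurse on halves, check the dividing strip) achieves O(n log n).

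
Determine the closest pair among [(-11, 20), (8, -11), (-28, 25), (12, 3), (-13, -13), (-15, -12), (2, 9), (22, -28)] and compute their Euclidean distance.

Computing all pairwise distances among 8 points:

d((-11, 20), (8, -11)) = 36.3593
d((-11, 20), (-28, 25)) = 17.72
d((-11, 20), (12, 3)) = 28.6007
d((-11, 20), (-13, -13)) = 33.0606
d((-11, 20), (-15, -12)) = 32.249
d((-11, 20), (2, 9)) = 17.0294
d((-11, 20), (22, -28)) = 58.2495
d((8, -11), (-28, 25)) = 50.9117
d((8, -11), (12, 3)) = 14.5602
d((8, -11), (-13, -13)) = 21.095
d((8, -11), (-15, -12)) = 23.0217
d((8, -11), (2, 9)) = 20.8806
d((8, -11), (22, -28)) = 22.0227
d((-28, 25), (12, 3)) = 45.6508
d((-28, 25), (-13, -13)) = 40.8534
d((-28, 25), (-15, -12)) = 39.2173
d((-28, 25), (2, 9)) = 34.0
d((-28, 25), (22, -28)) = 72.8629
d((12, 3), (-13, -13)) = 29.6816
d((12, 3), (-15, -12)) = 30.8869
d((12, 3), (2, 9)) = 11.6619
d((12, 3), (22, -28)) = 32.573
d((-13, -13), (-15, -12)) = 2.2361 <-- minimum
d((-13, -13), (2, 9)) = 26.6271
d((-13, -13), (22, -28)) = 38.0789
d((-15, -12), (2, 9)) = 27.0185
d((-15, -12), (22, -28)) = 40.3113
d((2, 9), (22, -28)) = 42.0595

Closest pair: (-13, -13) and (-15, -12) with distance 2.2361

The closest pair is (-13, -13) and (-15, -12) with Euclidean distance 2.2361. For 8 points, brute-force pairwise comparison is shown above. For large n, the divide-and-conquer algorithm (sort by x, recurse on halves, check the dividing strip) achieves O(n log n).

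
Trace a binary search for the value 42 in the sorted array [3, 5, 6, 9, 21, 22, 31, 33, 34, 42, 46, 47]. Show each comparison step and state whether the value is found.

Binary search for 42 in [3, 5, 6, 9, 21, 22, 31, 33, 34, 42, 46, 47]:

lo=0, hi=11, mid=5, arr[mid]=22 -> 22 < 42, search right half
lo=6, hi=11, mid=8, arr[mid]=34 -> 34 < 42, search right half
lo=9, hi=11, mid=10, arr[mid]=46 -> 46 > 42, search left half
lo=9, hi=9, mid=9, arr[mid]=42 -> Found target at index 9!

Binary search finds 42 at index 9 after 4 comparisons. The search repeatedly halves the search space by comparing with the middle element.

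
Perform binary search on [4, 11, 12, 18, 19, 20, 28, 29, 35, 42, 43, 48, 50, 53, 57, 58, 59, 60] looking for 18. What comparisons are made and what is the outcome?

Binary search for 18 in [4, 11, 12, 18, 19, 20, 28, 29, 35, 42, 43, 48, 50, 53, 57, 58, 59, 60]:

lo=0, hi=17, mid=8, arr[mid]=35 -> 35 > 18, search left half
lo=0, hi=7, mid=3, arr[mid]=18 -> Found target at index 3!

Binary search finds 18 at index 3 after 2 comparisons. The search repeatedly halves the search space by comparing with the middle element.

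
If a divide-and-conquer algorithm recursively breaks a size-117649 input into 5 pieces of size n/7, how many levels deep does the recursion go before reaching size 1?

For divide and conquer with division factor 7:

Problem sizes at each level:
Level 0: 117649
Level 1: 16807
Level 2: 2401
Level 3: 343
Level 4: 49
Level 5: 7
Level 6: 1

The root is level 0 and the size-1 base case is level 6 (the tree spans levels 0 through 6, i.e. 7 levels counting the root), so the depth is the number of divisions: log_7(117649) = 6

The recursion tree depth is log_7(117649) = 6. At each level, the problem size is divided by 7, so it takes 6 divisions to reduce to a base case of size 1. The algorithm makes 5 recursive calls at each level.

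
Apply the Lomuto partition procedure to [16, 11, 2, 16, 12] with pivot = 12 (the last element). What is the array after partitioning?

Lomuto partition with pivot = 12:

Initial array: [16, 11, 2, 16, 12]

arr[0]=16 > 12: no swap
arr[1]=11 <= 12: swap with position 0, array becomes [11, 16, 2, 16, 12]
arr[2]=2 <= 12: swap with position 1, array becomes [11, 2, 16, 16, 12]
arr[3]=16 > 12: no swap

Place pivot at position 2: [11, 2, 12, 16, 16]
Pivot position: 2

After partitioning with pivot 12, the array becomes [11, 2, 12, 16, 16]. The pivot is placed at index 2. All elements to the left of the pivot are <= 12, and all elements to the right are > 12.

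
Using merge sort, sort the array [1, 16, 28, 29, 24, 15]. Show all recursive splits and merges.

Merge sort trace:

Split: [1, 16, 28, 29, 24, 15] -> [1, 16, 28] and [29, 24, 15]
  Split: [1, 16, 28] -> [1] and [16, 28]
    Split: [16, 28] -> [16] and [28]
    Merge: [16] + [28] -> [16, 28]
  Merge: [1] + [16, 28] -> [1, 16, 28]
  Split: [29, 24, 15] -> [29] and [24, 15]
    Split: [24, 15] -> [24] and [15]
    Merge: [24] + [15] -> [15, 24]
  Merge: [29] + [15, 24] -> [15, 24, 29]
Merge: [1, 16, 28] + [15, 24, 29] -> [1, 15, 16, 24, 28, 29]

Final sorted array: [1, 15, 16, 24, 28, 29]

The merge sort proceeds by recursively splitting the array and merging sorted halves.
After all merges, the sorted array is [1, 15, 16, 24, 28, 29].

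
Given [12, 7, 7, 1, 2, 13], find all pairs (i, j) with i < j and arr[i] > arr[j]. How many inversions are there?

Finding inversions in [12, 7, 7, 1, 2, 13]:

(0, 1): arr[0]=12 > arr[1]=7
(0, 2): arr[0]=12 > arr[2]=7
(0, 3): arr[0]=12 > arr[3]=1
(0, 4): arr[0]=12 > arr[4]=2
(1, 3): arr[1]=7 > arr[3]=1
(1, 4): arr[1]=7 > arr[4]=2
(2, 3): arr[2]=7 > arr[3]=1
(2, 4): arr[2]=7 > arr[4]=2

Total inversions: 8

The array has 8 inversion(s): (0,1), (0,2), (0,3), (0,4), (1,3), (1,4), (2,3), (2,4). Each pair (i,j) satisfies i < j and arr[i] > arr[j].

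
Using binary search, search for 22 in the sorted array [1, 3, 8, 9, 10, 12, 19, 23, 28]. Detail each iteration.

Binary search for 22 in [1, 3, 8, 9, 10, 12, 19, 23, 28]:

lo=0, hi=8, mid=4, arr[mid]=10 -> 10 < 22, search right half
lo=5, hi=8, mid=6, arr[mid]=19 -> 19 < 22, search right half
lo=7, hi=8, mid=7, arr[mid]=23 -> 23 > 22, search left half
lo=7 > hi=6, target 22 not found

Binary search determines that 22 is not in the array after 3 comparisons. The search space was exhausted without finding the target.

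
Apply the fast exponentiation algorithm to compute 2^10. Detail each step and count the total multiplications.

Computing 2^10 by squaring (build up from 2^1; each line after the first costs one multiplication):

2^1 = 2
2^2 = (2^1)^2 = 2^2 = 4
2^4 = (2^2)^2 = 4^2 = 16
2^5 = 2 * 2^4 = 2 * 16 = 32
2^10 = (2^5)^2 = 32^2 = 1024

Result: 1024
Multiplications needed: 4 (4 lines after 2^1)

2^10 = 1024. Using exponentiation by squaring, this requires 4 multiplications. The key idea: if the exponent is even, square the half-power; if odd, multiply by the base once.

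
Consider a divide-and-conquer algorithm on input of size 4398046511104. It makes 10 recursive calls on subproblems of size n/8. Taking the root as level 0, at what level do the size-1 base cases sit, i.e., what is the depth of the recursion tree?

For divide and conquer with division factor 8:

Problem sizes at each level:
Level 0: 4398046511104
Level 1: 549755813888
Level 2: 68719476736
Level 3: 8589934592
Level 4: 1073741824
Level 5: 134217728
Level 6: 16777216
Level 7: 2097152
Level 8: 262144
Level 9: 32768
Level 10: 4096
Level 11: 512
Level 12: 64
Level 13: 8
Level 14: 1

The root is level 0 and the size-1 base case is level 14 (the tree spans levels 0 through 14, i.e. 15 levels counting the root), so the depth is the number of divisions: log_8(4398046511104) = 14

The recursion tree depth is log_8(4398046511104) = 14. At each level, the problem size is divided by 8, so it takes 14 divisions to reduce to a base case of size 1. The algorithm makes 10 recursive calls at each level.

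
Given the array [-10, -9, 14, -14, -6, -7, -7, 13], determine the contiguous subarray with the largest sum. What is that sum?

Using Kadane's algorithm on [-10, -9, 14, -14, -6, -7, -7, 13]:

Scanning through the array:
Position 1 (value -9): max_ending_here = -9, max_so_far = -9
Position 2 (value 14): max_ending_here = 14, max_so_far = 14
Position 3 (value -14): max_ending_here = 0, max_so_far = 14
Position 4 (value -6): max_ending_here = -6, max_so_far = 14
Position 5 (value -7): max_ending_here = -7, max_so_far = 14
Position 6 (value -7): max_ending_here = -7, max_so_far = 14
Position 7 (value 13): max_ending_here = 13, max_so_far = 14

Maximum subarray: [14]
Maximum sum: 14

The maximum subarray is [14] with sum 14. This subarray runs from index 2 to index 2.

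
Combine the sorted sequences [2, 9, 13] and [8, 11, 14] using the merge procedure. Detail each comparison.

Merging process:

Compare 2 vs 8: take 2 from left. Merged: [2]
Compare 9 vs 8: take 8 from right. Merged: [2, 8]
Compare 9 vs 11: take 9 from left. Merged: [2, 8, 9]
Compare 13 vs 11: take 11 from right. Merged: [2, 8, 9, 11]
Compare 13 vs 14: take 13 from left. Merged: [2, 8, 9, 11, 13]
Append remaining from right: [14]. Merged: [2, 8, 9, 11, 13, 14]

Final merged array: [2, 8, 9, 11, 13, 14]
Total comparisons: 5

The merged array is [2, 8, 9, 11, 13, 14], requiring 5 comparisons. The merge step runs in O(n) time where n is the total number of elements.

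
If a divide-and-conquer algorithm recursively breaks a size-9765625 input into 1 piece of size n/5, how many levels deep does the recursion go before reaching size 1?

For divide and conquer with division factor 5:

Problem sizes at each level:
Level 0: 9765625
Level 1: 1953125
Level 2: 390625
Level 3: 78125
Level 4: 15625
Level 5: 3125
Level 6: 625
Level 7: 125
Level 8: 25
Level 9: 5
Level 10: 1

The root is level 0 and the size-1 base case is level 10 (the tree spans levels 0 through 10, i.e. 11 levels counting the root), so the depth is the number of divisions: log_5(9765625) = 10

The recursion tree depth is log_5(9765625) = 10. At each level, the problem size is divided by 5, so it takes 10 divisions to reduce to a base case of size 1. The algorithm makes 1 recursive call at each level.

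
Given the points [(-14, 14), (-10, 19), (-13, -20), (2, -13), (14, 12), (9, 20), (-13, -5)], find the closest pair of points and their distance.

Computing all pairwise distances among 7 points:

d((-14, 14), (-10, 19)) = 6.4031 <-- minimum
d((-14, 14), (-13, -20)) = 34.0147
d((-14, 14), (2, -13)) = 31.3847
d((-14, 14), (14, 12)) = 28.0713
d((-14, 14), (9, 20)) = 23.7697
d((-14, 14), (-13, -5)) = 19.0263
d((-10, 19), (-13, -20)) = 39.1152
d((-10, 19), (2, -13)) = 34.176
d((-10, 19), (14, 12)) = 25.0
d((-10, 19), (9, 20)) = 19.0263
d((-10, 19), (-13, -5)) = 24.1868
d((-13, -20), (2, -13)) = 16.5529
d((-13, -20), (14, 12)) = 41.8688
d((-13, -20), (9, 20)) = 45.6508
d((-13, -20), (-13, -5)) = 15.0
d((2, -13), (14, 12)) = 27.7308
d((2, -13), (9, 20)) = 33.7343
d((2, -13), (-13, -5)) = 17.0
d((14, 12), (9, 20)) = 9.434
d((14, 12), (-13, -5)) = 31.9061
d((9, 20), (-13, -5)) = 33.3017

Closest pair: (-14, 14) and (-10, 19) with distance 6.4031

The closest pair is (-14, 14) and (-10, 19) with Euclidean distance 6.4031. For 7 points, brute-force pairwise comparison is shown above. For large n, the divide-and-conquer algorithm (sort by x, recurse on halves, check the dividing strip) achieves O(n log n).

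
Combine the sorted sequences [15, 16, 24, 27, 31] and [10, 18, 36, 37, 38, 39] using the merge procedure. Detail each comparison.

Merging process:

Compare 15 vs 10: take 10 from right. Merged: [10]
Compare 15 vs 18: take 15 from left. Merged: [10, 15]
Compare 16 vs 18: take 16 from left. Merged: [10, 15, 16]
Compare 24 vs 18: take 18 from right. Merged: [10, 15, 16, 18]
Compare 24 vs 36: take 24 from left. Merged: [10, 15, 16, 18, 24]
Compare 27 vs 36: take 27 from left. Merged: [10, 15, 16, 18, 24, 27]
Compare 31 vs 36: take 31 from left. Merged: [10, 15, 16, 18, 24, 27, 31]
Append remaining from right: [36, 37, 38, 39]. Merged: [10, 15, 16, 18, 24, 27, 31, 36, 37, 38, 39]

Final merged array: [10, 15, 16, 18, 24, 27, 31, 36, 37, 38, 39]
Total comparisons: 7

The merged array is [10, 15, 16, 18, 24, 27, 31, 36, 37, 38, 39], requiring 7 comparisons. The merge step runs in O(n) time where n is the total number of elements.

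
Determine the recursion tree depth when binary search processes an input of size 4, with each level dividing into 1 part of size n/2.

For divide and conquer with division factor 2:

Problem sizes at each level:
Level 0: 4
Level 1: 2
Level 2: 1

The root is level 0 and the size-1 base case is level 2 (the tree spans levels 0 through 2, i.e. 3 levels counting the root), so the depth is the number of divisions: log_2(4) = 2

The recursion tree depth is log_2(4) = 2. At each level, the problem size is divided by 2, so it takes 2 divisions to reduce to a base case of size 1. The algorithm makes 1 recursive call at each level.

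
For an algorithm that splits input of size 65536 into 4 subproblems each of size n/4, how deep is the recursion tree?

For divide and conquer with division factor 4:

Problem sizes at each level:
Level 0: 65536
Level 1: 16384
Level 2: 4096
Level 3: 1024
Level 4: 256
Level 5: 64
Level 6: 16
Level 7: 4
Level 8: 1

The root is level 0 and the size-1 base case is level 8 (the tree spans levels 0 through 8, i.e. 9 levels counting the root), so the depth is the number of divisions: log_4(65536) = 8

The recursion tree depth is log_4(65536) = 8. At each level, the problem size is divided by 4, so it takes 8 divisions to reduce to a base case of size 1. The algorithm makes 4 recursive calls at each level.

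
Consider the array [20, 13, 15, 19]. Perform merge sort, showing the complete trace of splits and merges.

Merge sort trace:

Split: [20, 13, 15, 19] -> [20, 13] and [15, 19]
  Split: [20, 13] -> [20] and [13]
  Merge: [20] + [13] -> [13, 20]
  Split: [15, 19] -> [15] and [19]
  Merge: [15] + [19] -> [15, 19]
Merge: [13, 20] + [15, 19] -> [13, 15, 19, 20]

Final sorted array: [13, 15, 19, 20]

The merge sort proceeds by recursively splitting the array and merging sorted halves.
After all merges, the sorted array is [13, 15, 19, 20].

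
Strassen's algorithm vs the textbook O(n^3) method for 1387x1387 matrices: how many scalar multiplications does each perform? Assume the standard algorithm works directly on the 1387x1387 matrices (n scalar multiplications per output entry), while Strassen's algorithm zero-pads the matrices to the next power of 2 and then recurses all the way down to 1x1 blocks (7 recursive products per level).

Matrix multiplication for 1387x1387 matrices:

Strassen's algorithm requires power-of-2 dimensions. Pad 1387x1387 to 2048x2048 (next power of 2).

Standard algorithm: 1387^3 = 2668267603 multiplications
Strassen's algorithm: 7^(log2(2048)) = 7^11 = 1977326743 multiplications
Savings: 2668267603 - 1977326743 = 690940860 multiplications

Standard: 2668267603 multiplications (1387^3). Strassen: 1977326743 multiplications (7^11, after padding to 2048x2048). Strassen reduces 8 recursive multiplications to 7 at each level.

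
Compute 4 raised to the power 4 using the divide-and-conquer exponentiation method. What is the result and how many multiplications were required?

Computing 4^4 by squaring (build up from 4^1; each line after the first costs one multiplication):

4^1 = 4
4^2 = (4^1)^2 = 4^2 = 16
4^4 = (4^2)^2 = 16^2 = 256

Result: 256
Multiplications needed: 2 (2 lines after 4^1)

4^4 = 256. Using exponentiation by squaring, this requires 2 multiplications. The key idea: if the exponent is even, square the half-power; if odd, multiply by the base once.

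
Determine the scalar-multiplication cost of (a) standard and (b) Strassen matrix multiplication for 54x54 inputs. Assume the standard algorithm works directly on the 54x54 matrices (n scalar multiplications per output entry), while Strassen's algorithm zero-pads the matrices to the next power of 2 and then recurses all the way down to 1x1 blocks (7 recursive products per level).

Matrix multiplication for 54x54 matrices:

Strassen's algorithm requires power-of-2 dimensions. Pad 54x54 to 64x64 (next power of 2).

Standard algorithm: 54^3 = 157464 multiplications
Strassen's algorithm: 7^(log2(64)) = 7^6 = 117649 multiplications
Savings: 157464 - 117649 = 39815 multiplications

Standard: 157464 multiplications (54^3). Strassen: 117649 multiplications (7^6, after padding to 64x64). Strassen reduces 8 recursive multiplications to 7 at each level.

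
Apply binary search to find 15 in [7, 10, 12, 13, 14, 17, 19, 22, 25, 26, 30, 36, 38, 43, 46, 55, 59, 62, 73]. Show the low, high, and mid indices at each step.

Binary search for 15 in [7, 10, 12, 13, 14, 17, 19, 22, 25, 26, 30, 36, 38, 43, 46, 55, 59, 62, 73]:

lo=0, hi=18, mid=9, arr[mid]=26 -> 26 > 15, search left half
lo=0, hi=8, mid=4, arr[mid]=14 -> 14 < 15, search right half
lo=5, hi=8, mid=6, arr[mid]=19 -> 19 > 15, search left half
lo=5, hi=5, mid=5, arr[mid]=17 -> 17 > 15, search left half
lo=5 > hi=4, target 15 not found

Binary search determines that 15 is not in the array after 4 comparisons. The search space was exhausted without finding the target.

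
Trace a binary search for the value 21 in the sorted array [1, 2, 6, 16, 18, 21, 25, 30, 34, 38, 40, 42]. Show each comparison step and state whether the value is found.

Binary search for 21 in [1, 2, 6, 16, 18, 21, 25, 30, 34, 38, 40, 42]:

lo=0, hi=11, mid=5, arr[mid]=21 -> Found target at index 5!

Binary search finds 21 at index 5 after 1 comparisons. The search repeatedly halves the search space by comparing with the middle element.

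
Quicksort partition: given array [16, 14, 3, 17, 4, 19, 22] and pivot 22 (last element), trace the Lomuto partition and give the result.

Lomuto partition with pivot = 22:

Initial array: [16, 14, 3, 17, 4, 19, 22]

arr[0]=16 <= 22: swap with position 0, array becomes [16, 14, 3, 17, 4, 19, 22]
arr[1]=14 <= 22: swap with position 1, array becomes [16, 14, 3, 17, 4, 19, 22]
arr[2]=3 <= 22: swap with position 2, array becomes [16, 14, 3, 17, 4, 19, 22]
arr[3]=17 <= 22: swap with position 3, array becomes [16, 14, 3, 17, 4, 19, 22]
arr[4]=4 <= 22: swap with position 4, array becomes [16, 14, 3, 17, 4, 19, 22]
arr[5]=19 <= 22: swap with position 5, array becomes [16, 14, 3, 17, 4, 19, 22]

Place pivot at position 6: [16, 14, 3, 17, 4, 19, 22]
Pivot position: 6

After partitioning with pivot 22, the array becomes [16, 14, 3, 17, 4, 19, 22]. The pivot is placed at index 6. All elements to the left of the pivot are <= 22, and all elements to the right are > 22.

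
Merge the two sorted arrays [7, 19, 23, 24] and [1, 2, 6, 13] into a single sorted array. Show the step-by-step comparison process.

Merging process:

Compare 7 vs 1: take 1 from right. Merged: [1]
Compare 7 vs 2: take 2 from right. Merged: [1, 2]
Compare 7 vs 6: take 6 from right. Merged: [1, 2, 6]
Compare 7 vs 13: take 7 from left. Merged: [1, 2, 6, 7]
Compare 19 vs 13: take 13 from right. Merged: [1, 2, 6, 7, 13]
Append remaining from left: [19, 23, 24]. Merged: [1, 2, 6, 7, 13, 19, 23, 24]

Final merged array: [1, 2, 6, 7, 13, 19, 23, 24]
Total comparisons: 5

The merged array is [1, 2, 6, 7, 13, 19, 23, 24], requiring 5 comparisons. The merge step runs in O(n) time where n is the total number of elements.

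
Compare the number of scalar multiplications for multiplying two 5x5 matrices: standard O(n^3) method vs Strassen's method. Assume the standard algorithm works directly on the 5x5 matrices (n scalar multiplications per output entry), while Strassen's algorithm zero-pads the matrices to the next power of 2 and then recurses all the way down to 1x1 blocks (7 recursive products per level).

Matrix multiplication for 5x5 matrices:

Strassen's algorithm requires power-of-2 dimensions. Pad 5x5 to 8x8 (next power of 2).

Standard algorithm: 5^3 = 125 multiplications
Strassen's algorithm: 7^(log2(8)) = 7^3 = 343 multiplications
Difference: 125 - 343 = -218 (Strassen uses MORE here due to padding overhead — for small or just-over-power-of-2 n, padding can outweigh the per-level savings)

Standard: 125 multiplications (5^3). Strassen: 343 multiplications (7^3, after padding to 8x8). Strassen reduces 8 recursive multiplications to 7 at each level.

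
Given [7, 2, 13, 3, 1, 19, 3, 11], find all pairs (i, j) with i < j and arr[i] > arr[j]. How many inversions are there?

Finding inversions in [7, 2, 13, 3, 1, 19, 3, 11]:

(0, 1): arr[0]=7 > arr[1]=2
(0, 3): arr[0]=7 > arr[3]=3
(0, 4): arr[0]=7 > arr[4]=1
(0, 6): arr[0]=7 > arr[6]=3
(1, 4): arr[1]=2 > arr[4]=1
(2, 3): arr[2]=13 > arr[3]=3
(2, 4): arr[2]=13 > arr[4]=1
(2, 6): arr[2]=13 > arr[6]=3
(2, 7): arr[2]=13 > arr[7]=11
(3, 4): arr[3]=3 > arr[4]=1
(5, 6): arr[5]=19 > arr[6]=3
(5, 7): arr[5]=19 > arr[7]=11

Total inversions: 12

The array has 12 inversion(s): (0,1), (0,3), (0,4), (0,6), (1,4), (2,3), (2,4), (2,6), (2,7), (3,4), (5,6), (5,7). Each pair (i,j) satisfies i < j and arr[i] > arr[j].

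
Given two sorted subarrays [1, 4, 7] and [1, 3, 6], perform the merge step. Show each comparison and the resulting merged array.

Merging process:

Compare 1 vs 1: take 1 from left. Merged: [1]
Compare 4 vs 1: take 1 from right. Merged: [1, 1]
Compare 4 vs 3: take 3 from right. Merged: [1, 1, 3]
Compare 4 vs 6: take 4 from left. Merged: [1, 1, 3, 4]
Compare 7 vs 6: take 6 from right. Merged: [1, 1, 3, 4, 6]
Append remaining from left: [7]. Merged: [1, 1, 3, 4, 6, 7]

Final merged array: [1, 1, 3, 4, 6, 7]
Total comparisons: 5

The merged array is [1, 1, 3, 4, 6, 7], requiring 5 comparisons. The merge step runs in O(n) time where n is the total number of elements.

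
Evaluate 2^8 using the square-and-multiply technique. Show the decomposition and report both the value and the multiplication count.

Computing 2^8 by squaring (build up from 2^1; each line after the first costs one multiplication):

2^1 = 2
2^2 = (2^1)^2 = 2^2 = 4
2^4 = (2^2)^2 = 4^2 = 16
2^8 = (2^4)^2 = 16^2 = 256

Result: 256
Multiplications needed: 3 (3 lines after 2^1)

2^8 = 256. Using exponentiation by squaring, this requires 3 multiplications. The key idea: if the exponent is even, square the half-power; if odd, multiply by the base once.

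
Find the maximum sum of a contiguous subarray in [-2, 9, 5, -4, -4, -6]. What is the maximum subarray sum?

Using Kadane's algorithm on [-2, 9, 5, -4, -4, -6]:

Scanning through the array:
Position 1 (value 9): max_ending_here = 9, max_so_far = 9
Position 2 (value 5): max_ending_here = 14, max_so_far = 14
Position 3 (value -4): max_ending_here = 10, max_so_far = 14
Position 4 (value -4): max_ending_here = 6, max_so_far = 14
Position 5 (value -6): max_ending_here = 0, max_so_far = 14

Maximum subarray: [9, 5]
Maximum sum: 14

The maximum subarray is [9, 5] with sum 14. This subarray runs from index 1 to index 2.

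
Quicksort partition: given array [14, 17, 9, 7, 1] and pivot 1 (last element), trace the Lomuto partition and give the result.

Lomuto partition with pivot = 1:

Initial array: [14, 17, 9, 7, 1]

arr[0]=14 > 1: no swap
arr[1]=17 > 1: no swap
arr[2]=9 > 1: no swap
arr[3]=7 > 1: no swap

Place pivot at position 0: [1, 17, 9, 7, 14]
Pivot position: 0

After partitioning with pivot 1, the array becomes [1, 17, 9, 7, 14]. The pivot is placed at index 0. All elements to the left of the pivot are <= 1, and all elements to the right are > 1.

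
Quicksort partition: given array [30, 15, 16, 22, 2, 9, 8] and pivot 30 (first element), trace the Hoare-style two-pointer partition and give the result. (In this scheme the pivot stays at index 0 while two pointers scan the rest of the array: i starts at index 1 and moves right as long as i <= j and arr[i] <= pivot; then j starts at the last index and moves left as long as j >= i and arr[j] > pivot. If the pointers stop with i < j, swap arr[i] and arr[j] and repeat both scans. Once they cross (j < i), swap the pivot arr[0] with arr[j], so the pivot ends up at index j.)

Hoare-style two-pointer partition with pivot = 30:

Initial array: [30, 15, 16, 22, 2, 9, 8]

Pointers start at i = 1, j = 6.
i ends at 7, j ends at 6: the pointers have crossed (j < i), so scanning stops.

Swap pivot arr[0] with arr[6] to place pivot at position 6: [8, 15, 16, 22, 2, 9, 30]
Pivot position: 6

After partitioning with pivot 30, the array becomes [8, 15, 16, 22, 2, 9, 30]. The pivot is placed at index 6. All elements to the left of the pivot are <= 30, and all elements to the right are > 30.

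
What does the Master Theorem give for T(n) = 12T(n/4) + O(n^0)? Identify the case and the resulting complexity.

Master Theorem for T(n) = 12T(n/4) + O(n^0):

a = 12, b = 4, c = 0
log_b(a) = log_4(12) = 1.7925

Case 1: c = 0 < log_4(12) = 1.7925
T(n) = O(n^(log_4 12))

For T(n) = 12T(n/4) + O(n^0): log_4(12) = 1.7925. This is Case 1 of the Master Theorem (c < log_b(a), work dominated by leaves), giving O(n^(log_4 12)).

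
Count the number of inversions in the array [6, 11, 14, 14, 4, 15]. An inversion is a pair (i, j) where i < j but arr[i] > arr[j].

Finding inversions in [6, 11, 14, 14, 4, 15]:

(0, 4): arr[0]=6 > arr[4]=4
(1, 4): arr[1]=11 > arr[4]=4
(2, 4): arr[2]=14 > arr[4]=4
(3, 4): arr[3]=14 > arr[4]=4

Total inversions: 4

The array has 4 inversion(s): (0,4), (1,4), (2,4), (3,4). Each pair (i,j) satisfies i < j and arr[i] > arr[j].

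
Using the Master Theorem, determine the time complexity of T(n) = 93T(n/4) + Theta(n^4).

Master Theorem for T(n) = 93T(n/4) + O(n^4):

a = 93, b = 4, c = 4
log_b(a) = log_4(93) = 3.2696

Case 3: c = 4 > log_4(93) = 3.2696
T(n) = O(n^4) = O(n^4)

For T(n) = 93T(n/4) + O(n^4): log_4(93) = 3.2696. This is Case 3 of the Master Theorem (c > log_b(a), work dominated by root), giving O(n^4).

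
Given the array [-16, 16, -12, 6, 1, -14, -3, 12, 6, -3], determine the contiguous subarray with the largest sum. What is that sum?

Using Kadane's algorithm on [-16, 16, -12, 6, 1, -14, -3, 12, 6, -3]:

Scanning through the array:
Position 1 (value 16): max_ending_here = 16, max_so_far = 16
Position 2 (value -12): max_ending_here = 4, max_so_far = 16
Position 3 (value 6): max_ending_here = 10, max_so_far = 16
Position 4 (value 1): max_ending_here = 11, max_so_far = 16
Position 5 (value -14): max_ending_here = -3, max_so_far = 16
Position 6 (value -3): max_ending_here = -3, max_so_far = 16
Position 7 (value 12): max_ending_here = 12, max_so_far = 16
Position 8 (value 6): max_ending_here = 18, max_so_far = 18
Position 9 (value -3): max_ending_here = 15, max_so_far = 18

Maximum subarray: [12, 6]
Maximum sum: 18

The maximum subarray is [12, 6] with sum 18. This subarray runs from index 7 to index 8.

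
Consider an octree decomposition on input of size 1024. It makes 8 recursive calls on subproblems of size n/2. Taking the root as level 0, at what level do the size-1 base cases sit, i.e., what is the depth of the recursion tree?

For divide and conquer with division factor 2:

Problem sizes at each level:
Level 0: 1024
Level 1: 512
Level 2: 256
Level 3: 128
Level 4: 64
Level 5: 32
Level 6: 16
Level 7: 8
Level 8: 4
Level 9: 2
Level 10: 1

The root is level 0 and the size-1 base case is level 10 (the tree spans levels 0 through 10, i.e. 11 levels counting the root), so the depth is the number of divisions: log_2(1024) = 10

The recursion tree depth is log_2(1024) = 10. At each level, the problem size is divided by 2, so it takes 10 divisions to reduce to a base case of size 1. The algorithm makes 8 recursive calls at each level.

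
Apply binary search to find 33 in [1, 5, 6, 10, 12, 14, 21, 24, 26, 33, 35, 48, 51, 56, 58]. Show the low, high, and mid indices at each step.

Binary search for 33 in [1, 5, 6, 10, 12, 14, 21, 24, 26, 33, 35, 48, 51, 56, 58]:

lo=0, hi=14, mid=7, arr[mid]=24 -> 24 < 33, search right half
lo=8, hi=14, mid=11, arr[mid]=48 -> 48 > 33, search left half
lo=8, hi=10, mid=9, arr[mid]=33 -> Found target at index 9!

Binary search finds 33 at index 9 after 3 comparisons. The search repeatedly halves the search space by comparing with the middle element.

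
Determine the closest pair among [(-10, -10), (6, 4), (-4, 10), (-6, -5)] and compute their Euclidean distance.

Computing all pairwise distances among 4 points:

d((-10, -10), (6, 4)) = 21.2603
d((-10, -10), (-4, 10)) = 20.8806
d((-10, -10), (-6, -5)) = 6.4031 <-- minimum
d((6, 4), (-4, 10)) = 11.6619
d((6, 4), (-6, -5)) = 15.0
d((-4, 10), (-6, -5)) = 15.1327

Closest pair: (-10, -10) and (-6, -5) with distance 6.4031

The closest pair is (-10, -10) and (-6, -5) with Euclidean distance 6.4031. For 4 points, brute-force pairwise comparison is shown above. For large n, the divide-and-conquer algorithm (sort by x, recurse on halves, check the dividing strip) achieves O(n log n).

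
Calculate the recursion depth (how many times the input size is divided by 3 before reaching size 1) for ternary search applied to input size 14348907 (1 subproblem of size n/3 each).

For divide and conquer with division factor 3:

Problem sizes at each level:
Level 0: 14348907
Level 1: 4782969
Level 2: 1594323
Level 3: 531441
Level 4: 177147
Level 5: 59049
Level 6: 19683
Level 7: 6561
Level 8: 2187
Level 9: 729
Level 10: 243
Level 11: 81
Level 12: 27
Level 13: 9
Level 14: 3
Level 15: 1

The root is level 0 and the size-1 base case is level 15 (the tree spans levels 0 through 15, i.e. 16 levels counting the root), so the depth is the number of divisions: log_3(14348907) = 15

The recursion tree depth is log_3(14348907) = 15. At each level, the problem size is divided by 3, so it takes 15 divisions to reduce to a base case of size 1. The algorithm makes 1 recursive call at each level.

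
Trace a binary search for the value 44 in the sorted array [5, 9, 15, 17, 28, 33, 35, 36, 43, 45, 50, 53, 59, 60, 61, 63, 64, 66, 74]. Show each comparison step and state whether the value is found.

Binary search for 44 in [5, 9, 15, 17, 28, 33, 35, 36, 43, 45, 50, 53, 59, 60, 61, 63, 64, 66, 74]:

lo=0, hi=18, mid=9, arr[mid]=45 -> 45 > 44, search left half
lo=0, hi=8, mid=4, arr[mid]=28 -> 28 < 44, search right half
lo=5, hi=8, mid=6, arr[mid]=35 -> 35 < 44, search right half
lo=7, hi=8, mid=7, arr[mid]=36 -> 36 < 44, search right half
lo=8, hi=8, mid=8, arr[mid]=43 -> 43 < 44, search right half
lo=9 > hi=8, target 44 not found

Binary search determines that 44 is not in the array after 5 comparisons. The search space was exhausted without finding the target.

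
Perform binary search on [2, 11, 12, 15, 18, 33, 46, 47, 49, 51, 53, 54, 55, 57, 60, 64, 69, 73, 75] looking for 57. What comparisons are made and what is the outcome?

Binary search for 57 in [2, 11, 12, 15, 18, 33, 46, 47, 49, 51, 53, 54, 55, 57, 60, 64, 69, 73, 75]:

lo=0, hi=18, mid=9, arr[mid]=51 -> 51 < 57, search right half
lo=10, hi=18, mid=14, arr[mid]=60 -> 60 > 57, search left half
lo=10, hi=13, mid=11, arr[mid]=54 -> 54 < 57, search right half
lo=12, hi=13, mid=12, arr[mid]=55 -> 55 < 57, search right half
lo=13, hi=13, mid=13, arr[mid]=57 -> Found target at index 13!

Binary search finds 57 at index 13 after 5 comparisons. The search repeatedly halves the search space by comparing with the middle element.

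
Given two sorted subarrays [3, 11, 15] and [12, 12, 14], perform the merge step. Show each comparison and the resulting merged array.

Merging process:

Compare 3 vs 12: take 3 from left. Merged: [3]
Compare 11 vs 12: take 11 from left. Merged: [3, 11]
Compare 15 vs 12: take 12 from right. Merged: [3, 11, 12]
Compare 15 vs 12: take 12 from right. Merged: [3, 11, 12, 12]
Compare 15 vs 14: take 14 from right. Merged: [3, 11, 12, 12, 14]
Append remaining from left: [15]. Merged: [3, 11, 12, 12, 14, 15]

Final merged array: [3, 11, 12, 12, 14, 15]
Total comparisons: 5

The merged array is [3, 11, 12, 12, 14, 15], requiring 5 comparisons. The merge step runs in O(n) time where n is the total number of elements.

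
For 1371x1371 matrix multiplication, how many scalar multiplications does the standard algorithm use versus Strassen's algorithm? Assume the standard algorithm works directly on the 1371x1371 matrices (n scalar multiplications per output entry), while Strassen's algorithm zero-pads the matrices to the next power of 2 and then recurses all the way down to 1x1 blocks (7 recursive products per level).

Matrix multiplication for 1371x1371 matrices:

Strassen's algorithm requires power-of-2 dimensions. Pad 1371x1371 to 2048x2048 (next power of 2).

Standard algorithm: 1371^3 = 2576987811 multiplications
Strassen's algorithm: 7^(log2(2048)) = 7^11 = 1977326743 multiplications
Savings: 2576987811 - 1977326743 = 599661068 multiplications

Standard: 2576987811 multiplications (1371^3). Strassen: 1977326743 multiplications (7^11, after padding to 2048x2048). Strassen reduces 8 recursive multiplications to 7 at each level.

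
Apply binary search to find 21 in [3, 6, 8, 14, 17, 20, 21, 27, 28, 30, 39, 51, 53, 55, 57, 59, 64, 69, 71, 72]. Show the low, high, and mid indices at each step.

Binary search for 21 in [3, 6, 8, 14, 17, 20, 21, 27, 28, 30, 39, 51, 53, 55, 57, 59, 64, 69, 71, 72]:

lo=0, hi=19, mid=9, arr[mid]=30 -> 30 > 21, search left half
lo=0, hi=8, mid=4, arr[mid]=17 -> 17 < 21, search right half
lo=5, hi=8, mid=6, arr[mid]=21 -> Found target at index 6!

Binary search finds 21 at index 6 after 3 comparisons. The search repeatedly halves the search space by comparing with the middle element.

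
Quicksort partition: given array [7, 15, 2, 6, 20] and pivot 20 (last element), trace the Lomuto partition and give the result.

Lomuto partition with pivot = 20:

Initial array: [7, 15, 2, 6, 20]

arr[0]=7 <= 20: swap with position 0, array becomes [7, 15, 2, 6, 20]
arr[1]=15 <= 20: swap with position 1, array becomes [7, 15, 2, 6, 20]
arr[2]=2 <= 20: swap with position 2, array becomes [7, 15, 2, 6, 20]
arr[3]=6 <= 20: swap with position 3, array becomes [7, 15, 2, 6, 20]

Place pivot at position 4: [7, 15, 2, 6, 20]
Pivot position: 4

After partitioning with pivot 20, the array becomes [7, 15, 2, 6, 20]. The pivot is placed at index 4. All elements to the left of the pivot are <= 20, and all elements to the right are > 20.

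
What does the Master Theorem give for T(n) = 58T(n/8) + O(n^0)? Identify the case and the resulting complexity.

Master Theorem for T(n) = 58T(n/8) + O(n^0):

a = 58, b = 8, c = 0
log_b(a) = log_8(58) = 1.9527

Case 1: c = 0 < log_8(58) = 1.9527
T(n) = O(n^(log_8 58))

For T(n) = 58T(n/8) + O(n^0): log_8(58) = 1.9527. This is Case 1 of the Master Theorem (c < log_b(a), work dominated by leaves), giving O(n^(log_8 58)).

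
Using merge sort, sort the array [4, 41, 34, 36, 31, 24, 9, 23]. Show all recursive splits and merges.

Merge sort trace:

Split: [4, 41, 34, 36, 31, 24, 9, 23] -> [4, 41, 34, 36] and [31, 24, 9, 23]
  Split: [4, 41, 34, 36] -> [4, 41] and [34, 36]
    Split: [4, 41] -> [4] and [41]
    Merge: [4] + [41] -> [4, 41]
    Split: [34, 36] -> [34] and [36]
    Merge: [34] + [36] -> [34, 36]
  Merge: [4, 41] + [34, 36] -> [4, 34, 36, 41]
  Split: [31, 24, 9, 23] -> [31, 24] and [9, 23]
    Split: [31, 24] -> [31] and [24]
    Merge: [31] + [24] -> [24, 31]
    Split: [9, 23] -> [9] and [23]
    Merge: [9] + [23] -> [9, 23]
  Merge: [24, 31] + [9, 23] -> [9, 23, 24, 31]
Merge: [4, 34, 36, 41] + [9, 23, 24, 31] -> [4, 9, 23, 24, 31, 34, 36, 41]

Final sorted array: [4, 9, 23, 24, 31, 34, 36, 41]

The merge sort proceeds by recursively splitting the array and merging sorted halves.
After all merges, the sorted array is [4, 9, 23, 24, 31, 34, 36, 41].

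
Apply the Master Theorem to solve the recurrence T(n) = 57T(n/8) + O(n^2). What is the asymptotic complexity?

Master Theorem for T(n) = 57T(n/8) + O(n^2):

a = 57, b = 8, c = 2
log_b(a) = log_8(57) = 1.9443

Case 3: c = 2 > log_8(57) = 1.9443
T(n) = O(n^2) = O(n^2)

For T(n) = 57T(n/8) + O(n^2): log_8(57) = 1.9443. This is Case 3 of the Master Theorem (c > log_b(a), work dominated by root), giving O(n^2).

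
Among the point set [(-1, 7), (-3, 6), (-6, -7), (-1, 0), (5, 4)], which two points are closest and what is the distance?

Computing all pairwise distances among 5 points:

d((-1, 7), (-3, 6)) = 2.2361 <-- minimum
d((-1, 7), (-6, -7)) = 14.8661
d((-1, 7), (-1, 0)) = 7.0
d((-1, 7), (5, 4)) = 6.7082
d((-3, 6), (-6, -7)) = 13.3417
d((-3, 6), (-1, 0)) = 6.3246
d((-3, 6), (5, 4)) = 8.2462
d((-6, -7), (-1, 0)) = 8.6023
d((-6, -7), (5, 4)) = 15.5563
d((-1, 0), (5, 4)) = 7.2111

Closest pair: (-1, 7) and (-3, 6) with distance 2.2361

The closest pair is (-1, 7) and (-3, 6) with Euclidean distance 2.2361. For 5 points, brute-force pairwise comparison is shown above. For large n, the divide-and-conquer algorithm (sort by x, recurse on halves, check the dividing strip) achieves O(n log n).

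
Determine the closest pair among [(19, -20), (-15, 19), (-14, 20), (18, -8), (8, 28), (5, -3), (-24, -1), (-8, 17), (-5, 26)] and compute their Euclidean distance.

Computing all pairwise distances among 9 points:

d((19, -20), (-15, 19)) = 51.7397
d((19, -20), (-14, 20)) = 51.8556
d((19, -20), (18, -8)) = 12.0416
d((19, -20), (8, 28)) = 49.2443
d((19, -20), (5, -3)) = 22.0227
d((19, -20), (-24, -1)) = 47.0106
d((19, -20), (-8, 17)) = 45.8039
d((19, -20), (-5, 26)) = 51.8845
d((-15, 19), (-14, 20)) = 1.4142 <-- minimum
d((-15, 19), (18, -8)) = 42.638
d((-15, 19), (8, 28)) = 24.6982
d((-15, 19), (5, -3)) = 29.7321
d((-15, 19), (-24, -1)) = 21.9317
d((-15, 19), (-8, 17)) = 7.2801
d((-15, 19), (-5, 26)) = 12.2066
d((-14, 20), (18, -8)) = 42.5206
d((-14, 20), (8, 28)) = 23.4094
d((-14, 20), (5, -3)) = 29.8329
d((-14, 20), (-24, -1)) = 23.2594
d((-14, 20), (-8, 17)) = 6.7082
d((-14, 20), (-5, 26)) = 10.8167
d((18, -8), (8, 28)) = 37.3631
d((18, -8), (5, -3)) = 13.9284
d((18, -8), (-24, -1)) = 42.5793
d((18, -8), (-8, 17)) = 36.0694
d((18, -8), (-5, 26)) = 41.0488
d((8, 28), (5, -3)) = 31.1448
d((8, 28), (-24, -1)) = 43.1856
d((8, 28), (-8, 17)) = 19.4165
d((8, 28), (-5, 26)) = 13.1529
d((5, -3), (-24, -1)) = 29.0689
d((5, -3), (-8, 17)) = 23.8537
d((5, -3), (-5, 26)) = 30.6757
d((-24, -1), (-8, 17)) = 24.0832
d((-24, -1), (-5, 26)) = 33.0151
d((-8, 17), (-5, 26)) = 9.4868

Closest pair: (-15, 19) and (-14, 20) with distance 1.4142

The closest pair is (-15, 19) and (-14, 20) with Euclidean distance 1.4142. For 9 points, brute-force pairwise comparison is shown above. For large n, the divide-and-conquer algorithm (sort by x, recurse on halves, check the dividing strip) achieves O(n log n).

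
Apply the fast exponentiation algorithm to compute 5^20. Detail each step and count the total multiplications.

Computing 5^20 by squaring (build up from 5^1; each line after the first costs one multiplication):

5^1 = 5
5^2 = (5^1)^2 = 5^2 = 25
5^4 = (5^2)^2 = 25^2 = 625
5^5 = 5 * 5^4 = 5 * 625 = 3125
5^10 = (5^5)^2 = 3125^2 = 9765625
5^20 = (5^10)^2 = 9765625^2 = 95367431640625

Result: 95367431640625
Multiplications needed: 5 (5 lines after 5^1)

5^20 = 95367431640625. Using exponentiation by squaring, this requires 5 multiplications. The key idea: if the exponent is even, square the half-power; if odd, multiply by the base once.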